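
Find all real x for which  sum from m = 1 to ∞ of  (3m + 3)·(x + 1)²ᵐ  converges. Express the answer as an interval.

Ratio test: |a_{m+1}/a_m| = (3(m+1) + 3)/(3m + 3) → 1 as m → ∞.
Successive powers of (x + 1) differ by 2, so the series converges when |x + 1|² · 1 < 1, i.e. |x + 1| < √(1) = 1. So R = 1.
At x = 0: the m-th term does not approach 0; divergence by the term test.
At x = -2: the terms do not tend to 0, so the series diverges.

(-2, 0)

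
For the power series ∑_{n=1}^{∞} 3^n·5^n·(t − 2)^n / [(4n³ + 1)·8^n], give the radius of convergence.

By the ratio test, |a_{n+1}/a_n| = [(4n³ + 1)/(4(n+1)³ + 1)] · 3·5/8 → 15/8.
Thus R = 1/(15/8) = 8/15.

R = 8/15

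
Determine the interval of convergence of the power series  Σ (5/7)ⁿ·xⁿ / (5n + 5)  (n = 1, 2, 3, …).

[-7/5, 7/5)

The ratio of consecutive coefficients is [(5n + 5)/(5(n+1) + 5)] · 5/7 → 5/7.
Hence the series converges for |x| < 1/(5/7) = 7/5, so the radius of convergence is 7/5.
Check x = 7/5: the terms behave like c/n; limit comparison with the harmonic series gives divergence.
Check x = -7/5: convergence follows from the alternating series test (terms decrease monotonically to 0).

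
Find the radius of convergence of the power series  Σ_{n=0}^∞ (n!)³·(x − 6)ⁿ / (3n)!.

R = 27

Ratio test: |a_{n+1}/a_n| = (n+1)³/[(3n+1)·(3n+2)·(3n+3)] → 1/27 as n → ∞.
The series converges when 1/27 · |x − 6| < 1, giving R = 27.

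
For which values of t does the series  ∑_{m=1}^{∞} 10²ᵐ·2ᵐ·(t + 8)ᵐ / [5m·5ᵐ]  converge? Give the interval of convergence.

By the ratio test, |a_{m+1}/a_m| = [5m/5(m+1)] · 100·2/5 → 40.
Thus R = 1/(40) = 1/40.
Endpoint t = -319/40: comparison with the harmonic series Σ 1/m shows the series diverges.
Endpoint t = -321/40: convergence follows from the alternating series test (terms decrease monotonically to 0).

[-321/40, -319/40)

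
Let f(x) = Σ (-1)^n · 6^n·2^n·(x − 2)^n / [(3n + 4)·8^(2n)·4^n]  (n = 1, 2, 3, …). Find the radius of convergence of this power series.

The ratio of consecutive coefficients is [(3n + 4)/(3(n+1) + 4)] · 6·2/(64·4) → 3/64.
The series converges when 3/64 · |x − 2| < 1, giving R = 64/3.

R = 64/3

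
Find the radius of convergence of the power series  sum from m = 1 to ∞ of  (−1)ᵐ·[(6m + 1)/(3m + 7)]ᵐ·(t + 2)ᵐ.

Applying the root test, |a_m|^(1/m) = (6m + 1)/(3m + 7) → 2.
The series converges when 2 · |t + 2| < 1, giving R = 1/2.

R = 1/2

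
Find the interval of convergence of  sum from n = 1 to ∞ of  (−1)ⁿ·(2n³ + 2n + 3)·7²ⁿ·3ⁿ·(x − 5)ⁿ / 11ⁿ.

(724/147, 746/147)

The ratio of consecutive coefficients is [(2(n+1)³ + 2(n+1) + 3)/(2n³ + 2n + 3)] · 49·3/11 → 147/11.
Hence the series converges for |x − 5| < 1/(147/11) = 11/147, so the radius of convergence is 11/147.
Check x = 746/147: the n-th term does not approach 0; divergence by the term test.
Endpoint x = 724/147: the terms have absolute value of order n³, which does not tend to 0, so the series diverges by the divergence test.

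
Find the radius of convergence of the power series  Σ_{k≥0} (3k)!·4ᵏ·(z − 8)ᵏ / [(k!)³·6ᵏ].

R = 1/18

Ratio test: |a_{k+1}/a_k| = (3k+1)·(3k+2)·(3k+3)/(k+1)³ · 4/6 → 18 as k → ∞.
Convergence for |z − 8| · 18 < 1, i.e. |z − 8| < 1/18. So R = 1/18.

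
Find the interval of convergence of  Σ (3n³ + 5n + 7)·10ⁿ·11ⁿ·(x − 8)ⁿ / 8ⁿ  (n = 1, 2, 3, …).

By the ratio test, |a_{n+1}/a_n| = [(3(n+1)³ + 5(n+1) + 7)/(3n³ + 5n + 7)] · 10·11/8 → 55/4.
The series converges when 55/4 · |x − 8| < 1, giving R = 4/55.
Check x = 444/55: the terms have absolute value of order n³, which does not tend to 0, so the series diverges by the divergence test.
Check x = 436/55: the n-th term does not approach 0; divergence by the term test.

(436/55, 444/55)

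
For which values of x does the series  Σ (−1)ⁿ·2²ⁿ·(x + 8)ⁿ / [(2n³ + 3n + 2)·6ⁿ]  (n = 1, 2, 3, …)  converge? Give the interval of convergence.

By the ratio test, |a_{n+1}/a_n| = [(2n³ + 3n + 2)/(2(n+1)³ + 3(n+1) + 2)] · 4/6 → 2/3.
The series converges when 2/3 · |x + 8| < 1, giving R = 3/2.
Endpoint x = -13/2: the terms are on the order of 1/n³, so the series converges absolutely by comparison with the p-series (p = 3 > 1).
At x = -19/2: absolute convergence follows by limit comparison with Σ 1/n³.

[-19/2, -13/2]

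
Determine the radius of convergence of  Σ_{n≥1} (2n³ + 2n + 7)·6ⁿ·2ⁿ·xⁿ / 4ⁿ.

Ratio test: |a_{n+1}/a_n| = [(2(n+1)³ + 2(n+1) + 7)/(2n³ + 2n + 7)] · 6·2/4 → 3 as n → ∞.
Convergence for |x| · 3 < 1, i.e. |x| < 1/3. So R = 1/3.

R = 1/3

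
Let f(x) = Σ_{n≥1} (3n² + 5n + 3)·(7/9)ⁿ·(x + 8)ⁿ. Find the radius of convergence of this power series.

R = 9/7

Ratio test: |a_{n+1}/a_n| = [(3(n+1)² + 5(n+1) + 3)/(3n² + 5n + 3)] · 7/9 → 7/9 as n → ∞.
The series converges when 7/9 · |x + 8| < 1, giving R = 9/7.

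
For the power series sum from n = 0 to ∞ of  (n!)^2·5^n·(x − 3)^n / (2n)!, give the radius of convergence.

R = 4/5

Ratio test: |a_{n+1}/a_n| = (n+1)²/[(2n+1)·(2n+2)] · 5 → 5/4 as n → ∞.
The series converges when 5/4 · |x − 3| < 1, giving R = 4/5.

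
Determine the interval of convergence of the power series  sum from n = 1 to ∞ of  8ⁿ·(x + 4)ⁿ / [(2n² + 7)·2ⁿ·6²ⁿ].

Ratio test: |a_{n+1}/a_n| = [(2n² + 7)/(2(n+1)² + 7)] · 8/(2·36) → 1/9 as n → ∞.
Convergence for |x + 4| · 1/9 < 1, i.e. |x + 4| < 9. So R = 9.
When x = 5, the terms are on the order of 1/n², so the series converges absolutely by comparison with the p-series (p = 2 > 1).
When x = -13, the terms are on the order of 1/n², so the series converges absolutely by comparison with the p-series (p = 2 > 1).

[-13, 5]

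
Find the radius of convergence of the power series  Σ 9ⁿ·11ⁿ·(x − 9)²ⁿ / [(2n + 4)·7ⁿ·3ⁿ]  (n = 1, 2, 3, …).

R = √231/33

Apply the ratio test: |a_{n+1}| / |a_n| = [(2n + 4)/(2(n+1) + 4)] · 9·11/(7·3), which tends to 33/7 as n → ∞.
Writing y = (x − 9)², the series in y has radius 7/33, so |x − 9| < √(7/33) and R = √231/33.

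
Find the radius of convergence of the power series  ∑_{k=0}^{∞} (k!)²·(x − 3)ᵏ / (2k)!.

R = 4

Apply the ratio test: |a_{k+1}| / |a_k| = (k+1)²/[(2k+1)·(2k+2)], which tends to 1/4 as k → ∞.
Hence the series converges for |x − 3| < 1/(1/4) = 4, so the radius of convergence is 4.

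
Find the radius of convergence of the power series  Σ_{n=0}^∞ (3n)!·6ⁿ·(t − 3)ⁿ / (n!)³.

Ratio test: |a_{n+1}/a_n| = (3n+1)·(3n+2)·(3n+3)/(n+1)³ · 6 → 162 as n → ∞.
Hence the series converges for |t − 3| < 1/(162) = 1/162, so the radius of convergence is 1/162.

R = 1/162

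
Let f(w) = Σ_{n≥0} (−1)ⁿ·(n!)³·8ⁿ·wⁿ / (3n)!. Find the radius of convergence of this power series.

R = 27/8

By the ratio test, |a_{n+1}/a_n| = (n+1)³/[(3n+1)·(3n+2)·(3n+3)] · 8 → 8/27.
The series converges when 8/27 · |w| < 1, giving R = 27/8.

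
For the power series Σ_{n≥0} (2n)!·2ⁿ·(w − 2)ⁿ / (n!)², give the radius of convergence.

R = 1/8

Ratio test: |a_{n+1}/a_n| = (2n+1)·(2n+2)/(n+1)² · 2 → 8 as n → ∞.
Convergence for |w − 2| · 8 < 1, i.e. |w − 2| < 1/8. So R = 1/8.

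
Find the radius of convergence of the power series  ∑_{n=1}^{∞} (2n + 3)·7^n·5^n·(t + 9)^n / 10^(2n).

R = 20/7

Apply the ratio test: |a_{n+1}| / |a_n| = [(2(n+1) + 3)/(2n + 3)] · 7·5/100, which tends to 7/20 as n → ∞.
Thus R = 1/(7/20) = 20/7.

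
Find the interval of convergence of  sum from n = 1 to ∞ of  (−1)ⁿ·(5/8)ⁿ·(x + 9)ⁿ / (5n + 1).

Ratio test: |a_{n+1}/a_n| = [(5n + 1)/(5(n+1) + 1)] · 5/8 → 5/8 as n → ∞.
Hence the series converges for |x + 9| < 1/(5/8) = 8/5, so the radius of convergence is 8/5.
Endpoint x = -37/5: an alternating series whose terms decrease to 0 in absolute value, so it converges by the Leibniz criterion.
Check x = -53/5: the terms are asymptotic to a nonzero constant times 1/n, so the series diverges by limit comparison with Σ 1/n.

(-53/5, -37/5]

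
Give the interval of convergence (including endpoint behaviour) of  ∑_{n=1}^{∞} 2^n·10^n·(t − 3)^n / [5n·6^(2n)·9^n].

[-66/5, 96/5)

Apply the ratio test: |a_{n+1}| / |a_n| = [5n/5(n+1)] · 2·10/(36·9), which tends to 5/81 as n → ∞.
Thus R = 1/(5/81) = 81/5.
Check t = 96/5: the terms behave like c/n; limit comparison with the harmonic series gives divergence.
When t = -66/5, convergence follows from the alternating series test (terms decrease monotonically to 0).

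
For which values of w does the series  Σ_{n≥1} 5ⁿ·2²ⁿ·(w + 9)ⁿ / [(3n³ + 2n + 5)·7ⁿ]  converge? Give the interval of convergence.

By the ratio test, |a_{n+1}/a_n| = [(3n³ + 2n + 5)/(3(n+1)³ + 2(n+1) + 5)] · 5·4/7 → 20/7.
Thus R = 1/(20/7) = 7/20.
When w = -173/20, the series is dominated by a constant times Σ 1/n³, which converges (p = 3 > 1).
Check w = -187/20: the terms are on the order of 1/n³, so the series converges absolutely by comparison with the p-series (p = 3 > 1).

[-187/20, -173/20]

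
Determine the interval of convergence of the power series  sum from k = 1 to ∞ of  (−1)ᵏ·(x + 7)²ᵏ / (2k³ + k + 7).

[-8, -6]

The ratio of consecutive coefficients is (2k³ + k + 7)/(2(k+1)³ + (k+1) + 7) → 1.
Successive powers of (x + 7) differ by 2, so the series converges when |x + 7|² · 1 < 1, i.e. |x + 7| < √(1) = 1. So R = 1.
Check x = -6: absolute convergence follows by limit comparison with Σ 1/k³.
Check x = -8: the terms are on the order of 1/k³, so the series converges absolutely by comparison with the p-series (p = 3 > 1).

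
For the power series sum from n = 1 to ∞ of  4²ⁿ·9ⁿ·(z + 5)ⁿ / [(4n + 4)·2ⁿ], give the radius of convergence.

Apply the ratio test: |a_{n+1}| / |a_n| = [(4n + 4)/(4(n+1) + 4)] · 16·9/2, which tends to 72 as n → ∞.
Thus R = 1/(72) = 1/72.

R = 1/72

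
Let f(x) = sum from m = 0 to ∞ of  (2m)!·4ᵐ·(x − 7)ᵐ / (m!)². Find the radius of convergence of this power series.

R = 1/16

By the ratio test, |a_{m+1}/a_m| = (2m+1)·(2m+2)/(m+1)² · 4 → 16.
Thus R = 1/(16) = 1/16.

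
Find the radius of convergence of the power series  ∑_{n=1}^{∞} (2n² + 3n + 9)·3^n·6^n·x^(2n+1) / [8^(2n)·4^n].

The ratio of consecutive coefficients is [(2(n+1)² + 3(n+1) + 9)/(2n² + 3n + 9)] · 3·6/(64·4) → 9/128.
Writing y = x², the series in y has radius 128/9, so |x| < √(128/9) and R = 8√2/3.

R = 8√2/3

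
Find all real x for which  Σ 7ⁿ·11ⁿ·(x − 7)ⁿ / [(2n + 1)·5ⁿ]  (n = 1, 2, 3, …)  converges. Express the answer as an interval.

The ratio of consecutive coefficients is [(2n + 1)/(2(n+1) + 1)] · 7·11/5 → 77/5.
Hence the series converges for |x − 7| < 1/(77/5) = 5/77, so the radius of convergence is 5/77.
Endpoint x = 544/77: the terms behave like c/n; limit comparison with the harmonic series gives divergence.
Check x = 534/77: the terms alternate in sign and decrease monotonically to 0 in absolute value (size ~ c/n), so the alternating series test gives convergence.

[534/77, 544/77)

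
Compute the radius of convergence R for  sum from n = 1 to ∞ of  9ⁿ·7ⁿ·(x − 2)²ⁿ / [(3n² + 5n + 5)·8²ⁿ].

R = 8√7/21

Ratio test: |a_{n+1}/a_n| = [(3n² + 5n + 5)/(3(n+1)² + 5(n+1) + 5)] · 9·7/64 → 63/64 as n → ∞.
Since the exponent of (x − 2) increases by 2 each term, convergence requires |x − 2|² < 64/63, hence R = 8√7/21.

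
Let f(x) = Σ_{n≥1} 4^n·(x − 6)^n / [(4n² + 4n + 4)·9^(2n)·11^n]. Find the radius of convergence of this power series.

R = 891/4

By the ratio test, |a_{n+1}/a_n| = [(4n² + 4n + 4)/(4(n+1)² + 4(n+1) + 4)] · 4/(81·11) → 4/891.
Hence the series converges for |x − 6| < 1/(4/891) = 891/4, so the radius of convergence is 891/4.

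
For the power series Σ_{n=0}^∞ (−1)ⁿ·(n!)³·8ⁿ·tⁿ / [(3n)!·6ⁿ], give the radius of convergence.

R = 81/4

The ratio of consecutive coefficients is (n+1)³/[(3n+1)·(3n+2)·(3n+3)] · 8/6 → 4/81.
Thus R = 1/(4/81) = 81/4.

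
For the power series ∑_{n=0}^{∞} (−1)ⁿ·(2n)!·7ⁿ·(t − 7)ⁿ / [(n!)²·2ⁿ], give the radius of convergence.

Ratio test: |a_{n+1}/a_n| = (2n+1)·(2n+2)/(n+1)² · 7/2 → 14 as n → ∞.
Thus R = 1/(14) = 1/14.

R = 1/14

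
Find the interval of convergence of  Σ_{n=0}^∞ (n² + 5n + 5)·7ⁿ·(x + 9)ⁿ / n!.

Apply the ratio test: |a_{n+1}| / |a_n| = ((n+1)² + 5(n+1) + 5)/(n² + 5n + 5) · 7 · 1/(n+1), which tends to 0 as n → ∞.
Since the limit is 0 < 1 for every x, the series converges on all of ℝ and R = ∞.

(−∞, ∞)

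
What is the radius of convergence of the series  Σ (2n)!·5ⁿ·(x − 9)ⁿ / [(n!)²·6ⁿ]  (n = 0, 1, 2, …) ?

The ratio of consecutive coefficients is (2n+1)·(2n+2)/(n+1)² · 5/6 → 10/3.
Hence the series converges for |x − 9| < 1/(10/3) = 3/10, so the radius of convergence is 3/10.

R = 3/10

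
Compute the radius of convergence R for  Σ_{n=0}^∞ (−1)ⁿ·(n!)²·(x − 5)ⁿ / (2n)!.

Apply the ratio test: |a_{n+1}| / |a_n| = (n+1)²/[(2n+1)·(2n+2)], which tends to 1/4 as n → ∞.
Hence the series converges for |x − 5| < 1/(1/4) = 4, so the radius of convergence is 4.

R = 4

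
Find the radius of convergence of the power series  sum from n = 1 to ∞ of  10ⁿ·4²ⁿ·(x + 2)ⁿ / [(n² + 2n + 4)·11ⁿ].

R = 11/160

Apply the ratio test: |a_{n+1}| / |a_n| = [(n² + 2n + 4)/((n+1)² + 2(n+1) + 4)] · 10·16/11, which tends to 160/11 as n → ∞.
Thus R = 1/(160/11) = 11/160.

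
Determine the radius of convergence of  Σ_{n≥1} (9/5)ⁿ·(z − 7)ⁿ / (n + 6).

Apply the ratio test: |a_{n+1}| / |a_n| = [(n + 6)/((n+1) + 6)] · 9/5, which tends to 9/5 as n → ∞.
Hence the series converges for |z − 7| < 1/(9/5) = 5/9, so the radius of convergence is 5/9.

R = 5/9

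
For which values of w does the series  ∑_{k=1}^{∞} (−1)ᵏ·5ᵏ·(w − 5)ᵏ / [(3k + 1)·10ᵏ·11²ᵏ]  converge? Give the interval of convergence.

Ratio test: |a_{k+1}/a_k| = [(3k + 1)/(3(k+1) + 1)] · 5/(10·121) → 1/242 as k → ∞.
Thus R = 1/(1/242) = 242.
At w = 247: the terms alternate in sign and decrease monotonically to 0 in absolute value (size ~ c/k), so the alternating series test gives convergence.
Endpoint w = -237: the terms behave like c/k; limit comparison with the harmonic series gives divergence.

(-237, 247]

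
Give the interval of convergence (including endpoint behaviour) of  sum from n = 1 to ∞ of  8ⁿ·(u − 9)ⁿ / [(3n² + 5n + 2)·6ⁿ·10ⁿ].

[3/2, 33/2]

The ratio of consecutive coefficients is [(3n² + 5n + 2)/(3(n+1)² + 5(n+1) + 2)] · 8/(6·10) → 2/15.
The series converges when 2/15 · |u − 9| < 1, giving R = 15/2.
Endpoint u = 33/2: the series is dominated by a constant times Σ 1/n², which converges (p = 2 > 1).
When u = 3/2, the series is dominated by a constant times Σ 1/n², which converges (p = 2 > 1).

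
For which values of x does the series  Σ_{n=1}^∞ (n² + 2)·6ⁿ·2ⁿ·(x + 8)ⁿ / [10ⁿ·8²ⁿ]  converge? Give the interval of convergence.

(-184/3, 136/3)

Ratio test: |a_{n+1}/a_n| = [((n+1)² + 2)/(n² + 2)] · 6·2/(10·64) → 3/160 as n → ∞.
Thus R = 1/(3/160) = 160/3.
Endpoint x = 136/3: the n-th term does not approach 0; divergence by the term test.
Check x = -184/3: the n-th term does not approach 0; divergence by the term test.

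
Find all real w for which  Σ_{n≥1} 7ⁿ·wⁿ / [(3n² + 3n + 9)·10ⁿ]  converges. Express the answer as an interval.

[-10/7, 10/7]

By the ratio test, |a_{n+1}/a_n| = [(3n² + 3n + 9)/(3(n+1)² + 3(n+1) + 9)] · 7/10 → 7/10.
The series converges when 7/10 · |w| < 1, giving R = 10/7.
Endpoint w = 10/7: the series is dominated by a constant times Σ 1/n², which converges (p = 2 > 1).
Check w = -10/7: the series is dominated by a constant times Σ 1/n², which converges (p = 2 > 1).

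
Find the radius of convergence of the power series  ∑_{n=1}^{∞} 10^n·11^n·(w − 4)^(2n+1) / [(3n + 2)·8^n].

Apply the ratio test: |a_{n+1}| / |a_n| = [(3n + 2)/(3(n+1) + 2)] · 10·11/8, which tends to 55/4 as n → ∞.
Successive powers of (w − 4) differ by 2, so the series converges when |w − 4|² · 55/4 < 1, i.e. |w − 4| < √(4/55). So R = 2√55/55.

R = 2√55/55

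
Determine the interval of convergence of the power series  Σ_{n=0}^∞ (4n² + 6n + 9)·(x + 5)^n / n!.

(−∞, ∞)

By the ratio test, |a_{n+1}/a_n| = (4(n+1)² + 6(n+1) + 9)/(4n² + 6n + 9) · 1/(n+1) → 0.
The limit is 0, so the series converges for all x; R = ∞.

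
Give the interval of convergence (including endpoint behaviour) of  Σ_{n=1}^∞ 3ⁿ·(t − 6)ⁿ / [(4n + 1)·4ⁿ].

[14/3, 22/3)

The ratio of consecutive coefficients is [(4n + 1)/(4(n+1) + 1)] · 3/4 → 3/4.
Convergence for |t − 6| · 3/4 < 1, i.e. |t − 6| < 4/3. So R = 4/3.
Endpoint t = 22/3: the terms behave like c/n; limit comparison with the harmonic series gives divergence.
Endpoint t = 14/3: an alternating series whose terms decrease to 0 in absolute value, so it converges by the Leibniz criterion.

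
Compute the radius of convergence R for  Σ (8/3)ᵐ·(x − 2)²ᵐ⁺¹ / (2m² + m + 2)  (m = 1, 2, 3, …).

By the ratio test, |a_{m+1}/a_m| = [(2m² + m + 2)/(2(m+1)² + (m+1) + 2)] · 8/3 → 8/3.
Writing y = (x − 2)², the series in y has radius 3/8, so |x − 2| < √(3/8) and R = √6/4.

R = √6/4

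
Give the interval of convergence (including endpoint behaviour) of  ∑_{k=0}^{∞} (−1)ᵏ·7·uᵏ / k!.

(−∞, ∞)

Apply the ratio test: |a_{k+1}| / |a_k| = 7/7 · 1/(k+1), which tends to 0 as k → ∞.
The ratio tends to 0 regardless of u, hence R = ∞.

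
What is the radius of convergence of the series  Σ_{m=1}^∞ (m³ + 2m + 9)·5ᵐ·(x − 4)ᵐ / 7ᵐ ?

Ratio test: |a_{m+1}/a_m| = [((m+1)³ + 2(m+1) + 9)/(m³ + 2m + 9)] · 5/7 → 5/7 as m → ∞.
The series converges when 5/7 · |x − 4| < 1, giving R = 7/5.

R = 7/5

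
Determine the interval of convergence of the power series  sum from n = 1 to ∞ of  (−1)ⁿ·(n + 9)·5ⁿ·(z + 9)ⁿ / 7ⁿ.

By the ratio test, |a_{n+1}/a_n| = [((n+1) + 9)/(n + 9)] · 5/7 → 5/7.
Thus R = 1/(5/7) = 7/5.
When z = -38/5, the n-th term does not approach 0; divergence by the term test.
Check z = -52/5: the terms do not tend to 0, so the series diverges.

(-52/5, -38/5)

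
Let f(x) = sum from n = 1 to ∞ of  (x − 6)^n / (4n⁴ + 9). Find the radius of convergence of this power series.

Ratio test: |a_{n+1}/a_n| = (4n⁴ + 9)/(4(n+1)⁴ + 9) → 1 as n → ∞.
So the series converges when |x − 6| < 1 and diverges when |x − 6| > 1; R = 1.

R = 1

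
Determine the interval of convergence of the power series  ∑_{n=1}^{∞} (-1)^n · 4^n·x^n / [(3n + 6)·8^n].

(-2, 2]

The ratio of consecutive coefficients is [(3n + 6)/(3(n+1) + 6)] · 4/8 → 1/2.
Hence the series converges for |x| < 1/(1/2) = 2, so the radius of convergence is 2.
At x = 2: an alternating series whose terms decrease to 0 in absolute value, so it converges by the Leibniz criterion.
Check x = -2: the terms are asymptotic to a nonzero constant times 1/n, so the series diverges by limit comparison with Σ 1/n.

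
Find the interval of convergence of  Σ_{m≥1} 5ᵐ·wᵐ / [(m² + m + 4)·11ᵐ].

Apply the ratio test: |a_{m+1}| / |a_m| = [(m² + m + 4)/((m+1)² + (m+1) + 4)] · 5/11, which tends to 5/11 as m → ∞.
The series converges when 5/11 · |w| < 1, giving R = 11/5.
At w = 11/5: the terms are on the order of 1/m², so the series converges absolutely by comparison with the p-series (p = 2 > 1).
When w = -11/5, absolute convergence follows by limit comparison with Σ 1/m².

[-11/5, 11/5]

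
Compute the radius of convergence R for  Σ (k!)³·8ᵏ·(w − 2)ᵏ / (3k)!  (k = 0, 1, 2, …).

By the ratio test, |a_{k+1}/a_k| = (k+1)³/[(3k+1)·(3k+2)·(3k+3)] · 8 → 8/27.
Thus R = 1/(8/27) = 27/8.

R = 27/8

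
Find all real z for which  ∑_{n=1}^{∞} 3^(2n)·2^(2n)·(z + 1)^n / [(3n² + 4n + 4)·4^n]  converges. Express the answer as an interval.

Ratio test: |a_{n+1}/a_n| = [(3n² + 4n + 4)/(3(n+1)² + 4(n+1) + 4)] · 9·4/4 → 9 as n → ∞.
Convergence for |z + 1| · 9 < 1, i.e. |z + 1| < 1/9. So R = 1/9.
Check z = -8/9: the series is dominated by a constant times Σ 1/n², which converges (p = 2 > 1).
At z = -10/9: the terms are on the order of 1/n², so the series converges absolutely by comparison with the p-series (p = 2 > 1).

[-10/9, -8/9]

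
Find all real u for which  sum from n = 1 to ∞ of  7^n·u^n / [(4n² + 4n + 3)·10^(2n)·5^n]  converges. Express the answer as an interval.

[-500/7, 500/7]

The ratio of consecutive coefficients is [(4n² + 4n + 3)/(4(n+1)² + 4(n+1) + 3)] · 7/(100·5) → 7/500.
Convergence for |u| · 7/500 < 1, i.e. |u| < 500/7. So R = 500/7.
Check u = 500/7: absolute convergence follows by limit comparison with Σ 1/n².
Endpoint u = -500/7: the terms are on the order of 1/n², so the series converges absolutely by comparison with the p-series (p = 2 > 1).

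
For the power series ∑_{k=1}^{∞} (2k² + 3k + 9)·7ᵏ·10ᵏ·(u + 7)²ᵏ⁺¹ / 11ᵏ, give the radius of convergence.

R = √770/70

Apply the ratio test: |a_{k+1}| / |a_k| = [(2(k+1)² + 3(k+1) + 9)/(2k² + 3k + 9)] · 7·10/11, which tends to 70/11 as k → ∞.
Successive powers of (u + 7) differ by 2, so the series converges when |u + 7|² · 70/11 < 1, i.e. |u + 7| < √(11/70). So R = √770/70.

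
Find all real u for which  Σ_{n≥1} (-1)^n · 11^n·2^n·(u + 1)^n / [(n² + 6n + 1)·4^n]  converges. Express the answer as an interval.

[-13/11, -9/11]

By the ratio test, |a_{n+1}/a_n| = [(n² + 6n + 1)/((n+1)² + 6(n+1) + 1)] · 11·2/4 → 11/2.
The series converges when 11/2 · |u + 1| < 1, giving R = 2/11.
At u = -9/11: the series is dominated by a constant times Σ 1/n², which converges (p = 2 > 1).
Endpoint u = -13/11: the series is dominated by a constant times Σ 1/n², which converges (p = 2 > 1).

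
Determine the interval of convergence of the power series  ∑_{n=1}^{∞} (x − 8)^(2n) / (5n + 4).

The ratio of consecutive coefficients is (5n + 4)/(5(n+1) + 4) → 1.
Successive powers of (x − 8) differ by 2, so the series converges when |x − 8|² · 1 < 1, i.e. |x − 8| < √(1) = 1. So R = 1.
Endpoint x = 9: the terms behave like c/n; limit comparison with the harmonic series gives divergence.
Check x = 7: comparison with the harmonic series Σ 1/n shows the series diverges.

(7, 9)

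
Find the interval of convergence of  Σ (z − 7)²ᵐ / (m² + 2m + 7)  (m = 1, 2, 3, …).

[6, 8]

Ratio test: |a_{m+1}/a_m| = (m² + 2m + 7)/((m+1)² + 2(m+1) + 7) → 1 as m → ∞.
Successive powers of (z − 7) differ by 2, so the series converges when |z − 7|² · 1 < 1, i.e. |z − 7| < √(1) = 1. So R = 1.
When z = 8, the series is dominated by a constant times Σ 1/m², which converges (p = 2 > 1).
Endpoint z = 6: absolute convergence follows by limit comparison with Σ 1/m².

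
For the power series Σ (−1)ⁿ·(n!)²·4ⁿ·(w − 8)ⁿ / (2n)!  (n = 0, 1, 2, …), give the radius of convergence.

R = 1

Ratio test: |a_{n+1}/a_n| = (n+1)²/[(2n+1)·(2n+2)] · 4 → 1 as n → ∞.
So the series converges when |w − 8| < 1 and diverges when |w − 8| > 1; R = 1.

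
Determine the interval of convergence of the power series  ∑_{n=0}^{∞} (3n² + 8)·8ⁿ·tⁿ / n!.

(−∞, ∞)

By the ratio test, |a_{n+1}/a_n| = (3(n+1)² + 8)/(3n² + 8) · 8 · 1/(n+1) → 0.
The limit is 0, so the series converges for all t; R = ∞.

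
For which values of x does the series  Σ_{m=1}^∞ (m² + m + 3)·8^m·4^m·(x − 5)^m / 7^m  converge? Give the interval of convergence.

(153/32, 167/32)

By the ratio test, |a_{m+1}/a_m| = [((m+1)² + (m+1) + 3)/(m² + m + 3)] · 8·4/7 → 32/7.
Convergence for |x − 5| · 32/7 < 1, i.e. |x − 5| < 7/32. So R = 7/32.
At x = 167/32: the terms do not tend to 0, so the series diverges.
At x = 153/32: the terms have absolute value of order m², which does not tend to 0, so the series diverges by the divergence test.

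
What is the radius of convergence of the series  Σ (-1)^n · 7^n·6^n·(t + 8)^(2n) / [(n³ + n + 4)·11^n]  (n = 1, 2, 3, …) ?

R = √462/42

The ratio of consecutive coefficients is [(n³ + n + 4)/((n+1)³ + (n+1) + 4)] · 7·6/11 → 42/11.
Successive powers of (t + 8) differ by 2, so the series converges when |t + 8|² · 42/11 < 1, i.e. |t + 8| < √(11/42). So R = √462/42.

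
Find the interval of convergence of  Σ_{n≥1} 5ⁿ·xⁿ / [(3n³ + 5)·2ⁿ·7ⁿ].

The ratio of consecutive coefficients is [(3n³ + 5)/(3(n+1)³ + 5)] · 5/(2·7) → 5/14.
Hence the series converges for |x| < 1/(5/14) = 14/5, so the radius of convergence is 14/5.
Check x = 14/5: absolute convergence follows by limit comparison with Σ 1/n³.
Check x = -14/5: the terms are on the order of 1/n³, so the series converges absolutely by comparison with the p-series (p = 3 > 1).

[-14/5, 14/5]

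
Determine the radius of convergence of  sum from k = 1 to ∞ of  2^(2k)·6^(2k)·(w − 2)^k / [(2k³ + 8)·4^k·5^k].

Apply the ratio test: |a_{k+1}| / |a_k| = [(2k³ + 8)/(2(k+1)³ + 8)] · 4·36/(4·5), which tends to 36/5 as k → ∞.
Thus R = 1/(36/5) = 5/36.

R = 5/36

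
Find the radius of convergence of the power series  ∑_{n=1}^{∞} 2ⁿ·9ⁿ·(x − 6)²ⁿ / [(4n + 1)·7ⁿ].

The ratio of consecutive coefficients is [(4n + 1)/(4(n+1) + 1)] · 2·9/7 → 18/7.
Writing y = (x − 6)², the series in y has radius 7/18, so |x − 6| < √(7/18) and R = √14/6.

R = √14/6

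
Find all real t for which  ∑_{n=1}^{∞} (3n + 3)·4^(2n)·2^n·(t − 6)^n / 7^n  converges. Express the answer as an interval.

(185/32, 199/32)

By the ratio test, |a_{n+1}/a_n| = [(3(n+1) + 3)/(3n + 3)] · 16·2/7 → 32/7.
The series converges when 32/7 · |t − 6| < 1, giving R = 7/32.
When t = 199/32, the terms have absolute value of order n, which does not tend to 0, so the series diverges by the divergence test.
Endpoint t = 185/32: the terms do not tend to 0, so the series diverges.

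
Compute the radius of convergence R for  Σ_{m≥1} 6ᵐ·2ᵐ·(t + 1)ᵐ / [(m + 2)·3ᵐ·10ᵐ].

The ratio of consecutive coefficients is [(m + 2)/((m+1) + 2)] · 6·2/(3·10) → 2/5.
Thus R = 1/(2/5) = 5/2.

R = 5/2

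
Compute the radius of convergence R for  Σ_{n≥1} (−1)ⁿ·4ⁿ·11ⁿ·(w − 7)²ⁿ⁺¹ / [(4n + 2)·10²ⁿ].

The ratio of consecutive coefficients is [(4n + 2)/(4(n+1) + 2)] · 4·11/100 → 11/25.
Writing y = (w − 7)², the series in y has radius 25/11, so |w − 7| < √(25/11) and R = 5√11/11.

R = 5√11/11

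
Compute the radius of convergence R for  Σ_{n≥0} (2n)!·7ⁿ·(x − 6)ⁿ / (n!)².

R = 1/28

Apply the ratio test: |a_{n+1}| / |a_n| = (2n+1)·(2n+2)/(n+1)² · 7, which tends to 28 as n → ∞.
Hence the series converges for |x − 6| < 1/(28) = 1/28, so the radius of convergence is 1/28.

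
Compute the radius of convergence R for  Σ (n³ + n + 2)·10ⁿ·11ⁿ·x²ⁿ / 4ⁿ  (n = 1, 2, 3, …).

Apply the ratio test: |a_{n+1}| / |a_n| = [((n+1)³ + (n+1) + 2)/(n³ + n + 2)] · 10·11/4, which tends to 55/2 as n → ∞.
Since the exponent of x increases by 2 each term, convergence requires |x|² < 2/55, hence R = √110/55.

R = √110/55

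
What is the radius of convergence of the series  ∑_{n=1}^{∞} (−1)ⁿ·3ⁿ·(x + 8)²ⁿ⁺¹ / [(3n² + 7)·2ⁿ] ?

The ratio of consecutive coefficients is [(3n² + 7)/(3(n+1)² + 7)] · 3/2 → 3/2.
Successive powers of (x + 8) differ by 2, so the series converges when |x + 8|² · 3/2 < 1, i.e. |x + 8| < √(2/3). So R = √6/3.

R = √6/3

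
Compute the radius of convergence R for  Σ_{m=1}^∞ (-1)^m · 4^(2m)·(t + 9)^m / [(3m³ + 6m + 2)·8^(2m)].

Apply the ratio test: |a_{m+1}| / |a_m| = [(3m³ + 6m + 2)/(3(m+1)³ + 6(m+1) + 2)] · 16/64, which tends to 1/4 as m → ∞.
The series converges when 1/4 · |t + 9| < 1, giving R = 4.

R = 4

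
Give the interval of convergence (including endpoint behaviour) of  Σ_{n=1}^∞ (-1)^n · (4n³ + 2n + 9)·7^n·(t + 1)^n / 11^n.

(-18/7, 4/7)

By the ratio test, |a_{n+1}/a_n| = [(4(n+1)³ + 2(n+1) + 9)/(4n³ + 2n + 9)] · 7/11 → 7/11.
Convergence for |t + 1| · 7/11 < 1, i.e. |t + 1| < 11/7. So R = 11/7.
At t = 4/7: the n-th term does not approach 0; divergence by the term test.
At t = -18/7: the terms have absolute value of order n³, which does not tend to 0, so the series diverges by the divergence test.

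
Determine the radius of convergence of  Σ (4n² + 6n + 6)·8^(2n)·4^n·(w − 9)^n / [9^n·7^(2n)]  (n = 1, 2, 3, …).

R = 441/256

Apply the ratio test: |a_{n+1}| / |a_n| = [(4(n+1)² + 6(n+1) + 6)/(4n² + 6n + 6)] · 64·4/(9·49), which tends to 256/441 as n → ∞.
Hence the series converges for |w − 9| < 1/(256/441) = 441/256, so the radius of convergence is 441/256.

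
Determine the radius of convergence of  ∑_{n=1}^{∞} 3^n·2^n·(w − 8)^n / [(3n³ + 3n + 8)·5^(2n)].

R = 25/6

The ratio of consecutive coefficients is [(3n³ + 3n + 8)/(3(n+1)³ + 3(n+1) + 8)] · 3·2/25 → 6/25.
The series converges when 6/25 · |w − 8| < 1, giving R = 25/6.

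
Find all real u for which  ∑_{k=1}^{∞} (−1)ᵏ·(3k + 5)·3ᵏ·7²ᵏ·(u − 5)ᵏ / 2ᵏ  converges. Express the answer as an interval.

(733/147, 737/147)

Apply the ratio test: |a_{k+1}| / |a_k| = [(3(k+1) + 5)/(3k + 5)] · 3·49/2, which tends to 147/2 as k → ∞.
The series converges when 147/2 · |u − 5| < 1, giving R = 2/147.
When u = 737/147, the terms do not tend to 0, so the series diverges.
Check u = 733/147: the terms do not tend to 0, so the series diverges.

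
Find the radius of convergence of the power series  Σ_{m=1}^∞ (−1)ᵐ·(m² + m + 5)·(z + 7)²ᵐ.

Ratio test: |a_{m+1}/a_m| = ((m+1)² + (m+1) + 5)/(m² + m + 5) → 1 as m → ∞.
Since the exponent of (z + 7) increases by 2 each term, convergence requires |z + 7|² < 1, hence R = 1.

R = 1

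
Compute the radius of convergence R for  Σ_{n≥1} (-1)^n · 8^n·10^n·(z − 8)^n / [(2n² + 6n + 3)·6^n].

Ratio test: |a_{n+1}/a_n| = [(2n² + 6n + 3)/(2(n+1)² + 6(n+1) + 3)] · 8·10/6 → 40/3 as n → ∞.
Thus R = 1/(40/3) = 3/40.

R = 3/40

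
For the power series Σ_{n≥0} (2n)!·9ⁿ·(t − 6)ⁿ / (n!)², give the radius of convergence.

R = 1/36

By the ratio test, |a_{n+1}/a_n| = (2n+1)·(2n+2)/(n+1)² · 9 → 36.
Convergence for |t − 6| · 36 < 1, i.e. |t − 6| < 1/36. So R = 1/36.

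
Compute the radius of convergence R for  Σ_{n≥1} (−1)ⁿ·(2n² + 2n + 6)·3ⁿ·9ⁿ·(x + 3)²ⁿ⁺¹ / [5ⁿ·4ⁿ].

R = 2√15/9

The ratio of consecutive coefficients is [(2(n+1)² + 2(n+1) + 6)/(2n² + 2n + 6)] · 3·9/(5·4) → 27/20.
Successive powers of (x + 3) differ by 2, so the series converges when |x + 3|² · 27/20 < 1, i.e. |x + 3| < √(20/27). So R = 2√15/9.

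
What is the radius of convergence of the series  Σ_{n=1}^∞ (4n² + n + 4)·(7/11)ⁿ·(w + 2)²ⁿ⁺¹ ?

R = √77/7

Ratio test: |a_{n+1}/a_n| = [(4(n+1)² + (n+1) + 4)/(4n² + n + 4)] · 7/11 → 7/11 as n → ∞.
Successive powers of (w + 2) differ by 2, so the series converges when |w + 2|² · 7/11 < 1, i.e. |w + 2| < √(11/7). So R = √77/7.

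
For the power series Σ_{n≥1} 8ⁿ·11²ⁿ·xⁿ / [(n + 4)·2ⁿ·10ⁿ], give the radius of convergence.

Apply the ratio test: |a_{n+1}| / |a_n| = [(n + 4)/((n+1) + 4)] · 8·121/(2·10), which tends to 242/5 as n → ∞.
Hence the series converges for |x| < 1/(242/5) = 5/242, so the radius of convergence is 5/242.

R = 5/242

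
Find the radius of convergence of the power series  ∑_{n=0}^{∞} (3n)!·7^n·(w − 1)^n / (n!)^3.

Ratio test: |a_{n+1}/a_n| = (3n+1)·(3n+2)·(3n+3)/(n+1)³ · 7 → 189 as n → ∞.
Hence the series converges for |w − 1| < 1/(189) = 1/189, so the radius of convergence is 1/189.

R = 1/189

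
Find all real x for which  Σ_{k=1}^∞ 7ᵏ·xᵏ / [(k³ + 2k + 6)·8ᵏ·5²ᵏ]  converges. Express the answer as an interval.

The ratio of consecutive coefficients is [(k³ + 2k + 6)/((k+1)³ + 2(k+1) + 6)] · 7/(8·25) → 7/200.
Thus R = 1/(7/200) = 200/7.
When x = 200/7, absolute convergence follows by limit comparison with Σ 1/k³.
When x = -200/7, absolute convergence follows by limit comparison with Σ 1/k³.

[-200/7, 200/7]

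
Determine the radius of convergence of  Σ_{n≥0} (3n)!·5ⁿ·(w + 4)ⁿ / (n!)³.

R = 1/135

By the ratio test, |a_{n+1}/a_n| = (3n+1)·(3n+2)·(3n+3)/(n+1)³ · 5 → 135.
Convergence for |w + 4| · 135 < 1, i.e. |w + 4| < 1/135. So R = 1/135.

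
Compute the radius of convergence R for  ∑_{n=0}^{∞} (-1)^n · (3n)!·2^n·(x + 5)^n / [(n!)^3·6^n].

R = 1/9

Apply the ratio test: |a_{n+1}| / |a_n| = (3n+1)·(3n+2)·(3n+3)/(n+1)³ · 2/6, which tends to 9 as n → ∞.
Thus R = 1/(9) = 1/9.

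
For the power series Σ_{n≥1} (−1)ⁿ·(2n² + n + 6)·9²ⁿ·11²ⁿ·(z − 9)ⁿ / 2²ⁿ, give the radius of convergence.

The ratio of consecutive coefficients is [(2(n+1)² + (n+1) + 6)/(2n² + n + 6)] · 81·121/4 → 9801/4.
Convergence for |z − 9| · 9801/4 < 1, i.e. |z − 9| < 4/9801. So R = 4/9801.

R = 4/9801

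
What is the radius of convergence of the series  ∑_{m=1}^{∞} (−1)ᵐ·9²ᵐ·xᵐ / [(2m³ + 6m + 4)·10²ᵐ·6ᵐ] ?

Ratio test: |a_{m+1}/a_m| = [(2m³ + 6m + 4)/(2(m+1)³ + 6(m+1) + 4)] · 81/(100·6) → 27/200 as m → ∞.
Convergence for |x| · 27/200 < 1, i.e. |x| < 200/27. So R = 200/27.

R = 200/27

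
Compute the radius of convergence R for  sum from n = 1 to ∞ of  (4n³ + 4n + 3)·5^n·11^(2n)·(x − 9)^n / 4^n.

R = 4/605

By the ratio test, |a_{n+1}/a_n| = [(4(n+1)³ + 4(n+1) + 3)/(4n³ + 4n + 3)] · 5·121/4 → 605/4.
The series converges when 605/4 · |x − 9| < 1, giving R = 4/605.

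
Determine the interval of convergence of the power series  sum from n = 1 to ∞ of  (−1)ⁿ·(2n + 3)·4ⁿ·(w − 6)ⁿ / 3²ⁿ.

(15/4, 33/4)

By the ratio test, |a_{n+1}/a_n| = [(2(n+1) + 3)/(2n + 3)] · 4/9 → 4/9.
Convergence for |w − 6| · 4/9 < 1, i.e. |w − 6| < 9/4. So R = 9/4.
Check w = 33/4: the terms do not tend to 0, so the series diverges.
When w = 15/4, the terms have absolute value of order n, which does not tend to 0, so the series diverges by the divergence test.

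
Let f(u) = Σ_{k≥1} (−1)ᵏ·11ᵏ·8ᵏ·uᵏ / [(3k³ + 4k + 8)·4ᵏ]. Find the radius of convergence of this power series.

R = 1/22

Ratio test: |a_{k+1}/a_k| = [(3k³ + 4k + 8)/(3(k+1)³ + 4(k+1) + 8)] · 11·8/4 → 22 as k → ∞.
Thus R = 1/(22) = 1/22.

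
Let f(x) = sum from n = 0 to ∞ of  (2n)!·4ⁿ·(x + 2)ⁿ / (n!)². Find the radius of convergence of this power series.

By the ratio test, |a_{n+1}/a_n| = (2n+1)·(2n+2)/(n+1)² · 4 → 16.
The series converges when 16 · |x + 2| < 1, giving R = 1/16.

R = 1/16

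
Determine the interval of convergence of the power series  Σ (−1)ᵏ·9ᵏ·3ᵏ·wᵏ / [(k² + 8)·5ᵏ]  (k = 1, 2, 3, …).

[-5/27, 5/27]

By the ratio test, |a_{k+1}/a_k| = [(k² + 8)/((k+1)² + 8)] · 9·3/5 → 27/5.
Convergence for |w| · 27/5 < 1, i.e. |w| < 5/27. So R = 5/27.
Endpoint w = 5/27: absolute convergence follows by limit comparison with Σ 1/k².
Endpoint w = -5/27: absolute convergence follows by limit comparison with Σ 1/k².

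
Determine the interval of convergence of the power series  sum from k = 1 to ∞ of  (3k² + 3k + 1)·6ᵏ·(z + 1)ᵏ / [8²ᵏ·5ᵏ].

(-163/3, 157/3)

Apply the ratio test: |a_{k+1}| / |a_k| = [(3(k+1)² + 3(k+1) + 1)/(3k² + 3k + 1)] · 6/(64·5), which tends to 3/160 as k → ∞.
Convergence for |z + 1| · 3/160 < 1, i.e. |z + 1| < 160/3. So R = 160/3.
When z = 157/3, the terms do not tend to 0, so the series diverges.
At z = -163/3: the terms have absolute value of order k², which does not tend to 0, so the series diverges by the divergence test.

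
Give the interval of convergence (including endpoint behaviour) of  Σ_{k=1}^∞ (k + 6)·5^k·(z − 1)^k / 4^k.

(1/5, 9/5)

Ratio test: |a_{k+1}/a_k| = [((k+1) + 6)/(k + 6)] · 5/4 → 5/4 as k → ∞.
The series converges when 5/4 · |z − 1| < 1, giving R = 4/5.
When z = 9/5, the terms have absolute value of order k, which does not tend to 0, so the series diverges by the divergence test.
Check z = 1/5: the k-th term does not approach 0; divergence by the term test.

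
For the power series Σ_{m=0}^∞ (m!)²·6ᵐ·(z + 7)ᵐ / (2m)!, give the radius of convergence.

R = 2/3

Apply the ratio test: |a_{m+1}| / |a_m| = (m+1)²/[(2m+1)·(2m+2)] · 6, which tends to 3/2 as m → ∞.
Hence the series converges for |z + 7| < 1/(3/2) = 2/3, so the radius of convergence is 2/3.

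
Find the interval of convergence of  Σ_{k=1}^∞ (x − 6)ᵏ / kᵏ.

(−∞, ∞)

Root test: |a_k|^(1/k) = 1/k → 0.
The limit is 0 for every x, so R = ∞.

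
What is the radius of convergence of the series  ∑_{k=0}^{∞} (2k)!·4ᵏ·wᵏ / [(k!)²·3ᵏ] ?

By the ratio test, |a_{k+1}/a_k| = (2k+1)·(2k+2)/(k+1)² · 4/3 → 16/3.
Convergence for |w| · 16/3 < 1, i.e. |w| < 3/16. So R = 3/16.

R = 3/16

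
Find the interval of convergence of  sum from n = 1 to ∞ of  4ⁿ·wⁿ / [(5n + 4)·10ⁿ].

Apply the ratio test: |a_{n+1}| / |a_n| = [(5n + 4)/(5(n+1) + 4)] · 4/10, which tends to 2/5 as n → ∞.
The series converges when 2/5 · |w| < 1, giving R = 5/2.
Check w = 5/2: the terms are asymptotic to a nonzero constant times 1/n, so the series diverges by limit comparison with Σ 1/n.
At w = -5/2: the terms alternate in sign and decrease monotonically to 0 in absolute value (size ~ c/n), so the alternating series test gives convergence.

[-5/2, 5/2)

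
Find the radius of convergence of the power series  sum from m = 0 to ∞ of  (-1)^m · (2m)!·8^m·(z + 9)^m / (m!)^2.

R = 1/32

The ratio of consecutive coefficients is (2m+1)·(2m+2)/(m+1)² · 8 → 32.
Thus R = 1/(32) = 1/32.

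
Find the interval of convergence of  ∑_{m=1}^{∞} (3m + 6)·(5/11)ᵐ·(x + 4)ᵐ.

(-31/5, -9/5)

The ratio of consecutive coefficients is [(3(m+1) + 6)/(3m + 6)] · 5/11 → 5/11.
Hence the series converges for |x + 4| < 1/(5/11) = 11/5, so the radius of convergence is 11/5.
Endpoint x = -9/5: the terms do not tend to 0, so the series diverges.
Check x = -31/5: the terms have absolute value of order m, which does not tend to 0, so the series diverges by the divergence test.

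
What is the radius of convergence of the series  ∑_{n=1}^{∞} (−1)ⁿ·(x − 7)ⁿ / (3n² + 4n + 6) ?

R = 1

Ratio test: |a_{n+1}/a_n| = (3n² + 4n + 6)/(3(n+1)² + 4(n+1) + 6) → 1 as n → ∞.
So the series converges when |x − 7| < 1 and diverges when |x − 7| > 1; R = 1.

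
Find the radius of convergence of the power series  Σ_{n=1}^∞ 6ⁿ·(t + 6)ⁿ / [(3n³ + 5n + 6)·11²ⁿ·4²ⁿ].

R = 968/3

Apply the ratio test: |a_{n+1}| / |a_n| = [(3n³ + 5n + 6)/(3(n+1)³ + 5(n+1) + 6)] · 6/(121·16), which tends to 3/968 as n → ∞.
Hence the series converges for |t + 6| < 1/(3/968) = 968/3, so the radius of convergence is 968/3.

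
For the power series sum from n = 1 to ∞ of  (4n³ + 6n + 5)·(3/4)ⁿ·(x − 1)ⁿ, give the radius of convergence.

Ratio test: |a_{n+1}/a_n| = [(4(n+1)³ + 6(n+1) + 5)/(4n³ + 6n + 5)] · 3/4 → 3/4 as n → ∞.
The series converges when 3/4 · |x − 1| < 1, giving R = 4/3.

R = 4/3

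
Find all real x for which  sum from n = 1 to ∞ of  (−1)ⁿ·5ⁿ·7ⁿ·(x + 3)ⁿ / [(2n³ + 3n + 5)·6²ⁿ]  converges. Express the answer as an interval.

Ratio test: |a_{n+1}/a_n| = [(2n³ + 3n + 5)/(2(n+1)³ + 3(n+1) + 5)] · 5·7/36 → 35/36 as n → ∞.
Thus R = 1/(35/36) = 36/35.
Check x = -69/35: the series is dominated by a constant times Σ 1/n³, which converges (p = 3 > 1).
At x = -141/35: absolute convergence follows by limit comparison with Σ 1/n³.

[-141/35, -69/35]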